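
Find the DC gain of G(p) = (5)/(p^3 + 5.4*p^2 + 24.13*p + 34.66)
DC gain = G(0) = num(0)/den(0) = 5/34.66 = 0.1443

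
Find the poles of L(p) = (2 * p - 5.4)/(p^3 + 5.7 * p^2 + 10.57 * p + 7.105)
Set denominator = 0: p^3 + 5.7*p^2 + 10.57*p + 7.105 = (p + 2.9)(p^2 + 2.8*p + 2.45) = 0 → Poles: -1.4 + 0.7j, -1.4 - 0.7j, -2.9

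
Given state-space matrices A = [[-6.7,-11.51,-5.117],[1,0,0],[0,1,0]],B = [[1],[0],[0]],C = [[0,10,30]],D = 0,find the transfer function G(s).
G(s) = C(sI - A)⁻¹B + D.
Characteristic polynomial det(sI - A) = s^3 + 6.7*s^2 + 11.51*s + 5.117.
Numerator from C·adj(sI-A)·B + D·det(sI-A) = 10*s + 30.
G(s) = (10*s + 30)/(s^3 + 6.7*s^2 + 11.51*s + 5.117)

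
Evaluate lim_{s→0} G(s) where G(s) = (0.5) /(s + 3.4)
DC gain = G(0) = num(0)/den(0) = 0.5/3.4 = 0.1471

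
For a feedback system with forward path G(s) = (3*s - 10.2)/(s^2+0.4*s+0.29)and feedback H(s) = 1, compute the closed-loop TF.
Closed-loop T = G/(1+GH).
Numerator: G_num * H_den = 3*s - 10.2.
Denominator: G_den * H_den + G_num * H_num = (s^2 + 0.4*s + 0.29) + (3*s - 10.2) = s^2 + 3.4*s - 9.91.
T(s) = (3*s - 10.2)/(s^2 + 3.4*s - 9.91)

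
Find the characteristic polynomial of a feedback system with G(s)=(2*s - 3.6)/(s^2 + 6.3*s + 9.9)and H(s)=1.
Characteristic poly = G_den * H_den + G_num * H_num = (s^2 + 6.3*s + 9.9) + (2*s - 3.6) = s^2 + 8.3*s + 6.3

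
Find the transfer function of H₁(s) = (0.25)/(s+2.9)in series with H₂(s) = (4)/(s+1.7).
Series: H = H₁ · H₂ = (n₁·n₂)/(d₁·d₂).
Num: n₁·n₂ = 1. Den: d₁·d₂ = s^2 + 4.6*s + 4.93.
H(s) = (1)/(s^2 + 4.6*s + 4.93)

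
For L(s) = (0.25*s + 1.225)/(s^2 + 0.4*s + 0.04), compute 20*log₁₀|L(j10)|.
Substitute s = j*10: L(j10) = -0.0112361 - 0.0254596j.
|L(j10)| = sqrt(Re² + Im²) = 0.02783.
20*log₁₀(0.02783) = -31.11 dB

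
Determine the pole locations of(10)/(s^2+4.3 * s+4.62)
Set denominator = 0: s^2 + 4.3*s + 4.62 = (s + 2.1)(s + 2.2) = 0 → Poles: -2.1, -2.2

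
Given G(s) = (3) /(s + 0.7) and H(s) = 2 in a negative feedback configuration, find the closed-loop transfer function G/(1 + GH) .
Closed-loop T = G/(1+GH).
Numerator: G_num * H_den = 3.
Denominator: G_den * H_den + G_num * H_num = (s + 0.7) + (6) = s + 6.7.
T(s) = (3)/(s + 6.7)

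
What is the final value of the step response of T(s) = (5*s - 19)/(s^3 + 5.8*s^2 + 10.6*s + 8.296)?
FVT: lim_{t→∞} y(t) = lim_{s→0} s*Y(s) where Y(s) = T(s)/s.
= lim_{s→0} T(s) = T(0) = num(0)/den(0) = -19/8.296 = -2.29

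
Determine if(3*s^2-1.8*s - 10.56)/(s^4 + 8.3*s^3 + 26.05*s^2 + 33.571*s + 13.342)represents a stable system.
Denominator: s^4 + 8.3*s^3 + 26.05*s^2 + 33.571*s + 13.342 = (s + 2)(s + 0.7)(s^2 + 5.6*s + 9.53). Poles: -0.7, -2, -2.8 + 1.3j, -2.8 - 1.3j. All Re(p)<0: Yes (stable)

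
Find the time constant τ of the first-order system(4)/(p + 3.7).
First-order system: τ = -1/pole. Pole = -3.7. τ = -1/(-3.7) = 0.2703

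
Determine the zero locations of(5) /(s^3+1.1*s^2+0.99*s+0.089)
Numerator is a nonzero constant (5) → Zeros: none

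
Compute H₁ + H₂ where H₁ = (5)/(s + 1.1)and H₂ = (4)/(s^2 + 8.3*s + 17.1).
Parallel: H = H₁ + H₂ = (n₁·d₂ + n₂·d₁)/(d₁·d₂).
n₁·d₂ = 5*s^2 + 41.5*s + 85.5. n₂·d₁ = 4*s + 4.4. Sum = 5*s^2 + 45.5*s + 89.9. d₁·d₂ = s^3 + 9.4*s^2 + 26.23*s + 18.81.
H(s) = (5*s^2 + 45.5*s + 89.9)/(s^3 + 9.4*s^2 + 26.23*s + 18.81)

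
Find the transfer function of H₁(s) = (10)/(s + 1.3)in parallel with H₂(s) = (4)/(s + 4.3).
Parallel: H = H₁ + H₂ = (n₁·d₂ + n₂·d₁)/(d₁·d₂).
n₁·d₂ = 10*s + 43. n₂·d₁ = 4*s + 5.2. Sum = 14*s + 48.2. d₁·d₂ = s^2 + 5.6*s + 5.59.
H(s) = (14*s + 48.2)/(s^2 + 5.6*s + 5.59)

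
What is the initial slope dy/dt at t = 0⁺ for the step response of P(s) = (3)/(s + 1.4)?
IVT: y'(0⁺) = lim_{s→∞} s²·Y(s) = lim_{s→∞} s·P(s).
deg(num) = 0, deg(den) = 1, relative degree = 1, so s·P(s) → (leading num)/(leading den) = 3/1 = 3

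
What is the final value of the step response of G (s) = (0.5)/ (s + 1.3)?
FVT: lim_{t→∞} y(t) = lim_{s→0} s*Y(s) where Y(s) = G(s)/s.
= lim_{s→0} G(s) = G(0) = num(0)/den(0) = 0.5/1.3 = 0.3846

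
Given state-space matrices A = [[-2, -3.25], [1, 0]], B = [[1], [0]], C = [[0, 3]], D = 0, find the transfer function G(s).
G(s) = C(sI - A)⁻¹B + D.
Characteristic polynomial det(sI - A) = s^2 + 2*s + 3.25.
Numerator from C·adj(sI-A)·B + D·det(sI-A) = 3.
G(s) = (3)/(s^2 + 2*s + 3.25)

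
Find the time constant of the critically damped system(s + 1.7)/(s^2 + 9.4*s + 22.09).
Critically damped (ζ = 1): repeated real pole at -4.7, -4.7. τ = -1/pole = 0.2128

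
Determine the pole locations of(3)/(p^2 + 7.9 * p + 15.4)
Set denominator = 0: p^2 + 7.9*p + 15.4 = (p + 4.4)(p + 3.5) = 0 → Poles: -3.5, -4.4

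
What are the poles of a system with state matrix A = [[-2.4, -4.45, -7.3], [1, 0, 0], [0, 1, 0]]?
Eigenvalues solve det(λI - A) = 0.
Characteristic polynomial: λ^3 + 2.4*λ^2 + 4.45*λ + 7.3 = 0.
Factor: (λ + 2)(λ^2 + 0.4*λ + 3.65) = 0.
Roots: -0.2 + 1.9j, -0.2 - 1.9j, -2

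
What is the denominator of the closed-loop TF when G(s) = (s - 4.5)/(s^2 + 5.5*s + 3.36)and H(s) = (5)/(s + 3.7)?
Characteristic poly = G_den * H_den + G_num * H_num = (s^3 + 9.2*s^2 + 23.71*s + 12.432) + (5*s - 22.5) = s^3 + 9.2*s^2 + 28.71*s - 10.068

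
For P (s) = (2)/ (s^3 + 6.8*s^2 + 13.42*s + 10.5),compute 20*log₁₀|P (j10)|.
Substitute s = j*10: P(j10) = -0.00111785 + 0.0014456j.
|P(j10)| = sqrt(Re² + Im²) = 0.001827.
20*log₁₀(0.001827) = -54.76 dB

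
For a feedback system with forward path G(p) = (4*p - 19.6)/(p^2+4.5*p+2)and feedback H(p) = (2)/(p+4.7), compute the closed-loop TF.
Closed-loop T = G/(1+GH).
Numerator: G_num * H_den = 4*p^2 - 0.8*p - 92.12.
Denominator: G_den * H_den + G_num * H_num = (p^3 + 9.2*p^2 + 23.15*p + 9.4) + (8*p - 39.2) = p^3 + 9.2*p^2 + 31.15*p - 29.8.
T(p) = (4*p^2 - 0.8*p - 92.12)/(p^3 + 9.2*p^2 + 31.15*p - 29.8)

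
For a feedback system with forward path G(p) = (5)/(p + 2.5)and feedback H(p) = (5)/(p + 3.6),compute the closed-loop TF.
Closed-loop T = G/(1+GH).
Numerator: G_num * H_den = 5*p + 18.
Denominator: G_den * H_den + G_num * H_num = (p^2 + 6.1*p + 9) + (25) = p^2 + 6.1*p + 34.
T(p) = (5*p + 18)/(p^2 + 6.1*p + 34)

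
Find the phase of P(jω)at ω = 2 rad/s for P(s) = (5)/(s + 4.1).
Substitute s = j*2: P(j2) = 0.985103 - 0.480538j.
∠P(j2) = atan2(Im, Re) = atan2(-0.480538, 0.985103) = -26.00°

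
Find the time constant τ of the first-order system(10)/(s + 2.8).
First-order system: τ = -1/pole. Pole = -2.8. τ = -1/(-2.8) = 0.3571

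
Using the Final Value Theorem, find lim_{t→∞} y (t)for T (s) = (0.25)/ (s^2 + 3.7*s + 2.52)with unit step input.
FVT: lim_{t→∞} y(t) = lim_{s→0} s*Y(s) where Y(s) = T(s)/s.
= lim_{s→0} T(s) = T(0) = num(0)/den(0) = 0.25/2.52 = 0.09921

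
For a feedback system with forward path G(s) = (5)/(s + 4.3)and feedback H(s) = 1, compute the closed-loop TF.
Closed-loop T = G/(1+GH).
Numerator: G_num * H_den = 5.
Denominator: G_den * H_den + G_num * H_num = (s + 4.3) + (5) = s + 9.3.
T(s) = (5)/(s + 9.3)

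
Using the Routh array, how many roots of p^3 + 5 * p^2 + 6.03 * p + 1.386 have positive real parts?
Routh array:
p^3: [1, 6.03]; p^2: [5, 1.386]; p^1: [5.7528]; p^0: [1.386]
First column: [1, 5, 5.7528, 1.386]. Sign changes = RHP roots = 0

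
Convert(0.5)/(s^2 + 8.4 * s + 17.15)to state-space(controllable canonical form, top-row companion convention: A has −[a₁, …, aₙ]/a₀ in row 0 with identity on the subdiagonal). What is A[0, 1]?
Reachable canonical form for den = s^2 + 8.4*s + 17.15: top row of A = -[a₁,a₂,...,aₙ]/a₀, ones on the subdiagonal, zeros elsewhere.
A = [[-8.4, -17.15], [1, 0]].
A[0,1] = -17.15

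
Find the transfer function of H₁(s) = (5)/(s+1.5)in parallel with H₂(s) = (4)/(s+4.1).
Parallel: H = H₁ + H₂ = (n₁·d₂ + n₂·d₁)/(d₁·d₂).
n₁·d₂ = 5*s + 20.5. n₂·d₁ = 4*s + 6. Sum = 9*s + 26.5. d₁·d₂ = s^2 + 5.6*s + 6.15.
H(s) = (9*s + 26.5)/(s^2 + 5.6*s + 6.15)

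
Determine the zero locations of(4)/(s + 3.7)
Numerator is a nonzero constant (4) → Zeros: none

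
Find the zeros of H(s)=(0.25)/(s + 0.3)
Numerator is a nonzero constant (0.25) → Zeros: none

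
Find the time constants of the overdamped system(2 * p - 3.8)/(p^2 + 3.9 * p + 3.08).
Overdamped: real poles at -2.8, -1.1. τ = -1/pole → τ₁ = 0.3571, τ₂ = 0.9091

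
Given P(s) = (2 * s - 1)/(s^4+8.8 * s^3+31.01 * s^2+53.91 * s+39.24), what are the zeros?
Set numerator = 0: 2*s - 1 = 0 → Zeros: 0.5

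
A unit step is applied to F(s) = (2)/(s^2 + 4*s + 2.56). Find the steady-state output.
FVT: lim_{t→∞} y(t) = lim_{s→0} s*Y(s) where Y(s) = F(s)/s.
= lim_{s→0} F(s) = F(0) = num(0)/den(0) = 2/2.56 = 0.7812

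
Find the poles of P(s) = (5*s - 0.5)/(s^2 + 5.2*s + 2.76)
Set denominator = 0: s^2 + 5.2*s + 2.76 = (s + 4.6)(s + 0.6) = 0 → Poles: -0.6, -4.6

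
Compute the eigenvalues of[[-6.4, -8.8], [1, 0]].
Eigenvalues solve det(λI - A) = 0.
Characteristic polynomial: λ^2 + 6.4*λ + 8.8 = 0.
Factor: (λ + 4.4)(λ + 2) = 0.
Roots: -2, -4.4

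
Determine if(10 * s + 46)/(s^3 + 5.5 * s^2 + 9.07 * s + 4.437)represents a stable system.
Denominator: s^3 + 5.5*s^2 + 9.07*s + 4.437 = (s + 1.7)(s + 0.9)(s + 2.9). Poles: -0.9, -1.7, -2.9. All Re(p)<0: Yes (stable)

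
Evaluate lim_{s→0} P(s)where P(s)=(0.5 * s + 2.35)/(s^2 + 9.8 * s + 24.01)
DC gain = P(0) = num(0)/den(0) = 2.35/24.01 = 0.09788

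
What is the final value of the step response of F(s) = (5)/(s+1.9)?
FVT: lim_{t→∞} y(t) = lim_{s→0} s*Y(s) where Y(s) = F(s)/s.
= lim_{s→0} F(s) = F(0) = num(0)/den(0) = 5/1.9 = 2.632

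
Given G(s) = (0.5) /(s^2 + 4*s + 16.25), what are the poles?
Set denominator = 0: s^2 + 4*s + 16.25 = 0 → Poles: -2 + 3.5j, -2 - 3.5j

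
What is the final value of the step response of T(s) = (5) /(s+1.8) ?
FVT: lim_{t→∞} y(t) = lim_{s→0} s*Y(s) where Y(s) = T(s)/s.
= lim_{s→0} T(s) = T(0) = num(0)/den(0) = 5/1.8 = 2.778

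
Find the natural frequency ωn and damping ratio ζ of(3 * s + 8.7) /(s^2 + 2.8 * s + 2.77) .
Underdamped: complex pole -1.4 + 0.9j. ωn = |pole| = 1.664, ζ = -Re(pole)/ωn = 0.8412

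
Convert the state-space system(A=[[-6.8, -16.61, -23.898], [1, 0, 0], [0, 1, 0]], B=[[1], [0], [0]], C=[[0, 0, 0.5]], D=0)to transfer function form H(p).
H(p) = C(pI - A)⁻¹B + D.
Characteristic polynomial det(pI - A) = p^3 + 6.8*p^2 + 16.61*p + 23.898.
Numerator from C·adj(pI-A)·B + D·det(pI-A) = 0.5.
H(p) = (0.5)/(p^3 + 6.8*p^2 + 16.61*p + 23.898)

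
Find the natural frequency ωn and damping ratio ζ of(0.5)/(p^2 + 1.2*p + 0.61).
Underdamped: complex pole -0.6 + 0.5j. ωn = |pole| = 0.781, ζ = -Re(pole)/ωn = 0.7682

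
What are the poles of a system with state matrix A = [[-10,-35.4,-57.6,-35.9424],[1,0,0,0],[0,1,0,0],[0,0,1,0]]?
Eigenvalues solve det(λI - A) = 0.
Characteristic polynomial: λ^4 + 10*λ^3 + 35.4*λ^2 + 57.6*λ + 35.9424 = 0.
Factor: (λ + 4.8)(λ + 1.6)(λ^2 + 3.6*λ + 4.68) = 0.
Roots: -1.6, -1.8 + 1.2j, -1.8 - 1.2j, -4.8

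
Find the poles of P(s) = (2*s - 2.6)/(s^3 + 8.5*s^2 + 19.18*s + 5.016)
Set denominator = 0: s^3 + 8.5*s^2 + 19.18*s + 5.016 = (s + 4.4)(s + 0.3)(s + 3.8) = 0 → Poles: -0.3, -3.8, -4.4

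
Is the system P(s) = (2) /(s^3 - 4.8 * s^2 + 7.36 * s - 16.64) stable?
Denominator: s^3 - 4.8*s^2 + 7.36*s - 16.64 = (s - 4)(s^2 - 0.8*s + 4.16). Poles: 0.4 + 2j, 0.4 - 2j, 4. All Re(p)<0: No (unstable)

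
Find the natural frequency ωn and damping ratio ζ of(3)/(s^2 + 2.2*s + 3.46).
Underdamped: complex pole -1.1 + 1.5j. ωn = |pole| = 1.86, ζ = -Re(pole)/ωn = 0.5914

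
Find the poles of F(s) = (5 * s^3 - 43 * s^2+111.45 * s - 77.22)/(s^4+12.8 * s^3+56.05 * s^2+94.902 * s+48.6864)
Set denominator = 0: s^4 + 12.8*s^3 + 56.05*s^2 + 94.902*s + 48.6864 = (s + 4.9)(s + 2.4)(s + 4.6)(s + 0.9) = 0 → Poles: -0.9, -2.4, -4.6, -4.9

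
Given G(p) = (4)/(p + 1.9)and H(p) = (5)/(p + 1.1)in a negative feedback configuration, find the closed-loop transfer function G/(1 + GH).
Closed-loop T = G/(1+GH).
Numerator: G_num * H_den = 4*p + 4.4.
Denominator: G_den * H_den + G_num * H_num = (p^2 + 3*p + 2.09) + (20) = p^2 + 3*p + 22.09.
T(p) = (4*p + 4.4)/(p^2 + 3*p + 22.09)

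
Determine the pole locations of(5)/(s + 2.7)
Set denominator = 0: s + 2.7 = 0 → Poles: -2.7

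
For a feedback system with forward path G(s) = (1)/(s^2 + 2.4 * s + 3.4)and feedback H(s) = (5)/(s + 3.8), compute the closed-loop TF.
Closed-loop T = G/(1+GH).
Numerator: G_num * H_den = s + 3.8.
Denominator: G_den * H_den + G_num * H_num = (s^3 + 6.2*s^2 + 12.52*s + 12.92) + (5) = s^3 + 6.2*s^2 + 12.52*s + 17.92.
T(s) = (s + 3.8)/(s^3 + 6.2*s^2 + 12.52*s + 17.92)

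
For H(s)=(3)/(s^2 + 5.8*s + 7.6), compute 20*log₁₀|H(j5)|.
Substitute s = j*5: H(j5) = -0.0456389 - 0.0760649j.
|H(j5)| = sqrt(Re² + Im²) = 0.08871.
20*log₁₀(0.08871) = -21.04 dB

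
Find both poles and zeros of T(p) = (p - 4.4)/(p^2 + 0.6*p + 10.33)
Set denominator = 0: p^2 + 0.6*p + 10.33 = 0 → Poles: -0.3 + 3.2j, -0.3 - 3.2j
Set numerator = 0: p - 4.4 = 0 → Zeros: 4.4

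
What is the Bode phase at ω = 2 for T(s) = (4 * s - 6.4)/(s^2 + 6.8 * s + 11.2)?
Substitute s = j*2: T(j2) = 0.264865 + 0.610811j.
∠T(j2) = atan2(Im, Re) = atan2(0.610811, 0.264865) = 66.56°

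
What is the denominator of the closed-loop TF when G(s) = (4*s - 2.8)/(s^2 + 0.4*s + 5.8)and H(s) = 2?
Characteristic poly = G_den * H_den + G_num * H_num = (s^2 + 0.4*s + 5.8) + (8*s - 5.6) = s^2 + 8.4*s + 0.2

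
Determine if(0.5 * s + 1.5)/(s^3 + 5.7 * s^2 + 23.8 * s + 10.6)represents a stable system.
Denominator: s^3 + 5.7*s^2 + 23.8*s + 10.6 = (s + 0.5)(s^2 + 5.2*s + 21.2). Poles: -0.5, -2.6 + 3.8j, -2.6 - 3.8j. All Re(p)<0: Yes (stable)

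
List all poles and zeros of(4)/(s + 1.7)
Set denominator = 0: s + 1.7 = 0 → Poles: -1.7
Numerator is a nonzero constant (4) → Zeros: none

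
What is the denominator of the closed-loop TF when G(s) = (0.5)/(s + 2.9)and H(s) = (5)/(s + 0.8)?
Characteristic poly = G_den * H_den + G_num * H_num = (s^2 + 3.7*s + 2.32) + (2.5) = s^2 + 3.7*s + 4.82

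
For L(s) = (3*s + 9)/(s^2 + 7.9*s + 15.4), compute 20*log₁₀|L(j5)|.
Substitute s = j*5: L(j5) = 0.30628 - 0.302286j.
|L(j5)| = sqrt(Re² + Im²) = 0.4303.
20*log₁₀(0.4303) = -7.32 dB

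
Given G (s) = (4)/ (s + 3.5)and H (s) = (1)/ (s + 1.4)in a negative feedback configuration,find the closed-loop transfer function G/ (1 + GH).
Closed-loop T = G/(1+GH).
Numerator: G_num * H_den = 4*s + 5.6.
Denominator: G_den * H_den + G_num * H_num = (s^2 + 4.9*s + 4.9) + (4) = s^2 + 4.9*s + 8.9.
T(s) = (4*s + 5.6)/(s^2 + 4.9*s + 8.9)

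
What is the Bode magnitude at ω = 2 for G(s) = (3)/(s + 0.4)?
Substitute s = j*2: G(j2) = 0.288462 - 1.44231j.
|G(j2)| = sqrt(Re² + Im²) = 1.471.
20*log₁₀(1.471) = 3.35 dB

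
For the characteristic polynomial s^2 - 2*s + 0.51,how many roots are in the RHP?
s^2 - 2*s + 0.51 = (s - 0.3)(s - 1.7). Poles: 0.3, 1.7. RHP poles (Re>0): 2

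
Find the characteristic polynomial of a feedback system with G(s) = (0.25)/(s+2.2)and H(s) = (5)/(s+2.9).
Characteristic poly = G_den * H_den + G_num * H_num = (s^2 + 5.1*s + 6.38) + (1.25) = s^2 + 5.1*s + 7.63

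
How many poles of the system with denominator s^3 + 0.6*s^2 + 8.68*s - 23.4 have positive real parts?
s^3 + 0.6*s^2 + 8.68*s - 23.4 = (s - 1.8)(s^2 + 2.4*s + 13). Poles: -1.2 + 3.4j, -1.2 - 3.4j, 1.8. RHP poles (Re>0): 1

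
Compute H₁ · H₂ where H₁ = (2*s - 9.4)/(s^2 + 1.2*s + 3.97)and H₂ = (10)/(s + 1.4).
Series: H = H₁ · H₂ = (n₁·n₂)/(d₁·d₂).
Num: n₁·n₂ = 20*s - 94. Den: d₁·d₂ = s^3 + 2.6*s^2 + 5.65*s + 5.558.
H(s) = (20*s - 94)/(s^3 + 2.6*s^2 + 5.65*s + 5.558)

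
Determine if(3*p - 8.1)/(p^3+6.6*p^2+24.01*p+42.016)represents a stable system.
Denominator: p^3 + 6.6*p^2 + 24.01*p + 42.016 = (p + 3.2)(p^2 + 3.4*p + 13.13). Poles: -1.7 + 3.2j, -1.7 - 3.2j, -3.2. All Re(p)<0: Yes (stable)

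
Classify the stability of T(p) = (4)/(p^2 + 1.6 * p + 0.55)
Denominator: p^2 + 1.6*p + 0.55 = (p + 0.5)(p + 1.1). Poles: -0.5, -1.1. Stable (all poles in LHP)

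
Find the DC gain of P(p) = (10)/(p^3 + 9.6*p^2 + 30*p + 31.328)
DC gain = P(0) = num(0)/den(0) = 10/31.328 = 0.3192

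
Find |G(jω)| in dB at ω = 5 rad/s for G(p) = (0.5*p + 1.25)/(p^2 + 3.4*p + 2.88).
Substitute p = j*5: G(j5) = 0.0190802 - 0.0983561j.
|G(j5)| = sqrt(Re² + Im²) = 0.1002.
20*log₁₀(0.1002) = -19.98 dB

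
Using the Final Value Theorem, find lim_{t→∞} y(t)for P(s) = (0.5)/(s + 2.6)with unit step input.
FVT: lim_{t→∞} y(t) = lim_{s→0} s*Y(s) where Y(s) = P(s)/s.
= lim_{s→0} P(s) = P(0) = num(0)/den(0) = 0.5/2.6 = 0.1923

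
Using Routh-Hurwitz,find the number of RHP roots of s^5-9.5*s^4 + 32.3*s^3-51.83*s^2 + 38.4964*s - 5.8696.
Routh array:
s^5: [1, 32.3, 38.4964]; s^4: [-9.5, -51.83, -5.8696]; s^3: [26.8442, 37.8785]; s^2: [-38.425, -5.8696]; s^1: [33.778]; s^0: [-5.8696]
First column: [1, -9.5, 26.8442, -38.425, 33.778, -5.8696]. Sign changes = RHP roots = 5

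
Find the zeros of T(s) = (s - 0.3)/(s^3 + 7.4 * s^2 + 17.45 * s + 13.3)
Set numerator = 0: s - 0.3 = 0 → Zeros: 0.3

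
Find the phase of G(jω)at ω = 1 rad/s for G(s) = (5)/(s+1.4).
Substitute s = j*1: G(j1) = 2.36486 - 1.68919j.
∠G(j1) = atan2(Im, Re) = atan2(-1.68919, 2.36486) = -35.54°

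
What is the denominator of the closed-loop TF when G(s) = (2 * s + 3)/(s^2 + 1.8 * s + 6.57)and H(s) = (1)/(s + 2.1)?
Characteristic poly = G_den * H_den + G_num * H_num = (s^3 + 3.9*s^2 + 10.35*s + 13.797) + (2*s + 3) = s^3 + 3.9*s^2 + 12.35*s + 16.797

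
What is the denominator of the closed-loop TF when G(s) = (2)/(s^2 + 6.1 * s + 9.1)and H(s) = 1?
Characteristic poly = G_den * H_den + G_num * H_num = (s^2 + 6.1*s + 9.1) + (2) = s^2 + 6.1*s + 11.1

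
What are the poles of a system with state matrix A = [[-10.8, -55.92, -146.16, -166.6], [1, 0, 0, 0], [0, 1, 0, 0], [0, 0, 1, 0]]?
Eigenvalues solve det(λI - A) = 0.
Characteristic polynomial: λ^4 + 10.8*λ^3 + 55.92*λ^2 + 146.16*λ + 166.6 = 0.
Factor: (λ^2 + 5.6*λ + 9.8)(λ^2 + 5.2*λ + 17) = 0.
Roots: -2.6 + 3.2j, -2.6 - 3.2j, -2.8 + 1.4j, -2.8 - 1.4j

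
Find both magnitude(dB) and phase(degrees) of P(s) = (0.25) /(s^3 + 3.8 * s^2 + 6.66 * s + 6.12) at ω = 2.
Substitute s = j*2: P(j2) = -0.0204968 - 0.0120092j.
|P| = 20*log₁₀(sqrt(Re²+Im²)) = -32.48 dB.
∠P = atan2(Im, Re) = -149.63°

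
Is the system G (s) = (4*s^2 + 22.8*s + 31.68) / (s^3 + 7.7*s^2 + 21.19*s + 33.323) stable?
Denominator: s^3 + 7.7*s^2 + 21.19*s + 33.323 = (s + 4.7)(s^2 + 3*s + 7.09). Poles: -1.5 + 2.2j, -1.5 - 2.2j, -4.7. All Re(p)<0: Yes (stable)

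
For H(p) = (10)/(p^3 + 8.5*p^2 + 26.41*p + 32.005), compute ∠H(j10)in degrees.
Substitute p = j*10: H(j10) = -0.00675658 + 0.00607848j.
∠H(j10) = atan2(Im, Re) = atan2(0.00607848, -0.00675658) = 138.02° (principal value).
Summing the individual angle contributions Σ∠(j10 − zᵢ) − Σ∠(j10 − pₖ) over the 0 zero(s) and 3 pole(s), each followed continuously from ω = 0 (DC phase referenced to (−180°, 180°]), gives -221.98°, i.e. the principal value - 360°. Continuous Bode phase = -221.98°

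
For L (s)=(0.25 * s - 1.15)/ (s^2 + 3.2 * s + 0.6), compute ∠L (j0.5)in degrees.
Substitute s = j*0.5: L(j0.5) = -0.0754893 + 0.702237j.
∠L(j0.5) = atan2(Im, Re) = atan2(0.702237, -0.0754893) = 96.14°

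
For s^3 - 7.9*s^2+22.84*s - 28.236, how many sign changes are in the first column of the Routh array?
Routh array:
s^3: [1, 22.84]; s^2: [-7.9, -28.236]; s^1: [19.2658]; s^0: [-28.236]
First column: [1, -7.9, 19.2658, -28.236]. Sign changes = 3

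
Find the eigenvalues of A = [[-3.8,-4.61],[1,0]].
Eigenvalues solve det(λI - A) = 0.
Characteristic polynomial: λ^2 + 3.8*λ + 4.61 = 0.
Roots: -1.9 + 1j, -1.9 - 1j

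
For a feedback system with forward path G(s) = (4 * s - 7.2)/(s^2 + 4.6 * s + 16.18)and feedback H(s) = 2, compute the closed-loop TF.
Closed-loop T = G/(1+GH).
Numerator: G_num * H_den = 4*s - 7.2.
Denominator: G_den * H_den + G_num * H_num = (s^2 + 4.6*s + 16.18) + (8*s - 14.4) = s^2 + 12.6*s + 1.78.
T(s) = (4*s - 7.2)/(s^2 + 12.6*s + 1.78)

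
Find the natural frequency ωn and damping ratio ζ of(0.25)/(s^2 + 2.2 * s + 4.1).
Underdamped: complex pole -1.1 + 1.7j. ωn = |pole| = 2.025, ζ = -Re(pole)/ωn = 0.5433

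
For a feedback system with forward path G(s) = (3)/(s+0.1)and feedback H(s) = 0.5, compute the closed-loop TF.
Closed-loop T = G/(1+GH).
Numerator: G_num * H_den = 3.
Denominator: G_den * H_den + G_num * H_num = (s + 0.1) + (1.5) = s + 1.6.
T(s) = (3)/(s + 1.6)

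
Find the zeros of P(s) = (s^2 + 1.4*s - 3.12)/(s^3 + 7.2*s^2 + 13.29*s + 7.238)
Set numerator = 0: s^2 + 1.4*s - 3.12 = (s + 2.6)(s - 1.2) = 0 → Zeros: -2.6, 1.2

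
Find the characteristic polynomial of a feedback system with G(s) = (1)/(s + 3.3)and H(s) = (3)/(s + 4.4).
Characteristic poly = G_den * H_den + G_num * H_num = (s^2 + 7.7*s + 14.52) + (3) = s^2 + 7.7*s + 17.52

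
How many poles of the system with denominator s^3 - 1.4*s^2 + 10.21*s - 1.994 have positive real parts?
s^3 - 1.4*s^2 + 10.21*s - 1.994 = (s - 0.2)(s^2 - 1.2*s + 9.97). Poles: 0.2, 0.6 + 3.1j, 0.6 - 3.1j. RHP poles (Re>0): 3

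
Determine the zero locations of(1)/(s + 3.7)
Numerator is a nonzero constant (1) → Zeros: none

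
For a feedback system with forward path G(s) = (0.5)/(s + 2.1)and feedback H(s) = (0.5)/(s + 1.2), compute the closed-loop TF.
Closed-loop T = G/(1+GH).
Numerator: G_num * H_den = 0.5*s + 0.6.
Denominator: G_den * H_den + G_num * H_num = (s^2 + 3.3*s + 2.52) + (0.25) = s^2 + 3.3*s + 2.77.
T(s) = (0.5*s + 0.6)/(s^2 + 3.3*s + 2.77)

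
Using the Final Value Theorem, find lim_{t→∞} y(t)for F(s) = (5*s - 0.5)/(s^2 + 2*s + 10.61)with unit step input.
FVT: lim_{t→∞} y(t) = lim_{s→0} s*Y(s) where Y(s) = F(s)/s.
= lim_{s→0} F(s) = F(0) = num(0)/den(0) = -0.5/10.61 = -0.04713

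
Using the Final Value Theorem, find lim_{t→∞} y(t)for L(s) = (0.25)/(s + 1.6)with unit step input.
FVT: lim_{t→∞} y(t) = lim_{s→0} s*Y(s) where Y(s) = L(s)/s.
= lim_{s→0} L(s) = L(0) = num(0)/den(0) = 0.25/1.6 = 0.1562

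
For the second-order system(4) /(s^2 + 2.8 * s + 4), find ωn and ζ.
Standard form: ωn²/(s²+2ζωn·s+ωn²).
const=4=ωn² → ωn=2, s coeff=2.8=2ζωn → ζ=0.7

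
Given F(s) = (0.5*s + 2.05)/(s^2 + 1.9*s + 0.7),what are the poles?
Set denominator = 0: s^2 + 1.9*s + 0.7 = (s + 0.5)(s + 1.4) = 0 → Poles: -0.5, -1.4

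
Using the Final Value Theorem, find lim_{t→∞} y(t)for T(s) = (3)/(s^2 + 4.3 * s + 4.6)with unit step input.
FVT: lim_{t→∞} y(t) = lim_{s→0} s*Y(s) where Y(s) = T(s)/s.
= lim_{s→0} T(s) = T(0) = num(0)/den(0) = 3/4.6 = 0.6522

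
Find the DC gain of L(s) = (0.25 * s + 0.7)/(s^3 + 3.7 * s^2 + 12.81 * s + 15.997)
DC gain = L(0) = num(0)/den(0) = 0.7/15.997 = 0.04376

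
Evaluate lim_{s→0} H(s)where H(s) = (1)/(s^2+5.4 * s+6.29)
DC gain = H(0) = num(0)/den(0) = 1/6.29 = 0.159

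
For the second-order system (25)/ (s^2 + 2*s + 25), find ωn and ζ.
Standard form: ωn²/(s²+2ζωn·s+ωn²).
const=25=ωn² → ωn=5, s coeff=2=2ζωn → ζ=0.2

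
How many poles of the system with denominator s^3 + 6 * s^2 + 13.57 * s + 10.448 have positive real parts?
s^3 + 6*s^2 + 13.57*s + 10.448 = (s + 1.6)(s^2 + 4.4*s + 6.53). Poles: -1.6, -2.2 + 1.3j, -2.2 - 1.3j. RHP poles (Re>0): 0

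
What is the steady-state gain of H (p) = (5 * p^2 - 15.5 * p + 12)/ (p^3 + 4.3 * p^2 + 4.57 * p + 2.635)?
DC gain = H(0) = num(0)/den(0) = 12/2.635 = 4.554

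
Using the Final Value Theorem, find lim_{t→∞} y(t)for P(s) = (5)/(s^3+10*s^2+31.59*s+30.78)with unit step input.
FVT: lim_{t→∞} y(t) = lim_{s→0} s*Y(s) where Y(s) = P(s)/s.
= lim_{s→0} P(s) = P(0) = num(0)/den(0) = 5/30.78 = 0.1624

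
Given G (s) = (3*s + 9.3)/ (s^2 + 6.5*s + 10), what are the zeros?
Set numerator = 0: 3*s + 9.3 = 0 → Zeros: -3.1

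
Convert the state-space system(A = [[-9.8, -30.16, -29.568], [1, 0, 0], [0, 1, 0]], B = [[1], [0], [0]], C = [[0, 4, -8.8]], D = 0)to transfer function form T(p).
T(p) = C(pI - A)⁻¹B + D.
Characteristic polynomial det(pI - A) = p^3 + 9.8*p^2 + 30.16*p + 29.568.
Numerator from C·adj(pI-A)·B + D·det(pI-A) = 4*p - 8.8.
T(p) = (4*p - 8.8)/(p^3 + 9.8*p^2 + 30.16*p + 29.568)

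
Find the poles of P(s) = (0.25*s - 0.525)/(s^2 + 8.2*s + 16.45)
Set denominator = 0: s^2 + 8.2*s + 16.45 = (s + 3.5)(s + 4.7) = 0 → Poles: -3.5, -4.7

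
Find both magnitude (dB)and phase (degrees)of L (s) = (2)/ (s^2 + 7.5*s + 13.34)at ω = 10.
Substitute s = j*10: L(j10) = -0.0131953 - 0.0114199j.
|L| = 20*log₁₀(sqrt(Re²+Im²)) = -35.16 dB.
∠L = atan2(Im, Re) = -139.13°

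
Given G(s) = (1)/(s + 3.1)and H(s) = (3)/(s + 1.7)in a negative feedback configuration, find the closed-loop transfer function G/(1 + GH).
Closed-loop T = G/(1+GH).
Numerator: G_num * H_den = s + 1.7.
Denominator: G_den * H_den + G_num * H_num = (s^2 + 4.8*s + 5.27) + (3) = s^2 + 4.8*s + 8.27.
T(s) = (s + 1.7)/(s^2 + 4.8*s + 8.27)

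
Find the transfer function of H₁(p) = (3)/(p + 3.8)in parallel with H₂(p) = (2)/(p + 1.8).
Parallel: H = H₁ + H₂ = (n₁·d₂ + n₂·d₁)/(d₁·d₂).
n₁·d₂ = 3*p + 5.4. n₂·d₁ = 2*p + 7.6. Sum = 5*p + 13. d₁·d₂ = p^2 + 5.6*p + 6.84.
H(p) = (5*p + 13)/(p^2 + 5.6*p + 6.84)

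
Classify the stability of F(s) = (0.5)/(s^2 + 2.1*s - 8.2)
Denominator: s^2 + 2.1*s - 8.2 = (s - 2)(s + 4.1). Poles: -4.1, 2. Unstable (1 pole(s) in RHP)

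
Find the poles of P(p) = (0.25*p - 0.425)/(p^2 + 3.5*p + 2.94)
Set denominator = 0: p^2 + 3.5*p + 2.94 = (p + 1.4)(p + 2.1) = 0 → Poles: -1.4, -2.1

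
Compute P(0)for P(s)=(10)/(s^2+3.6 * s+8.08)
DC gain = P(0) = num(0)/den(0) = 10/8.08 = 1.238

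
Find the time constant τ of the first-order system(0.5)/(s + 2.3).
First-order system: τ = -1/pole. Pole = -2.3. τ = -1/(-2.3) = 0.4348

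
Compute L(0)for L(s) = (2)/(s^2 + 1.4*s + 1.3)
DC gain = L(0) = num(0)/den(0) = 2/1.3 = 1.538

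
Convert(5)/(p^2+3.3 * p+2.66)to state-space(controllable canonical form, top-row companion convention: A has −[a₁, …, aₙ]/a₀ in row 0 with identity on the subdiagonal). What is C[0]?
Reachable canonical form: C = numerator coefficients (right-aligned, zero-padded to length n).
num = 5, C = [[0, 5]].
C[0] = 0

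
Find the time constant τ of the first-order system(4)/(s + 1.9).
First-order system: τ = -1/pole. Pole = -1.9. τ = -1/(-1.9) = 0.5263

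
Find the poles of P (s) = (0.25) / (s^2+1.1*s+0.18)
Set denominator = 0: s^2 + 1.1*s + 0.18 = (s + 0.9)(s + 0.2) = 0 → Poles: -0.2, -0.9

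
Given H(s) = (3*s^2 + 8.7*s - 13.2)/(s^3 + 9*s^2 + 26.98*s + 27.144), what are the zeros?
Set numerator = 0: 3*s^2 + 8.7*s - 13.2 = 3*(s - 1.1)(s + 4) = 0 → Zeros: -4, 1.1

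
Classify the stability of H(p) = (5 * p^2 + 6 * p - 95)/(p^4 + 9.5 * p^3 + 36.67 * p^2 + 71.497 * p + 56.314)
Denominator: p^4 + 9.5*p^3 + 36.67*p^2 + 71.497*p + 56.314 = (p + 2)(p + 3.7)(p^2 + 3.8*p + 7.61). Poles: -1.9 + 2j, -1.9 - 2j, -2, -3.7. Stable (all poles in LHP)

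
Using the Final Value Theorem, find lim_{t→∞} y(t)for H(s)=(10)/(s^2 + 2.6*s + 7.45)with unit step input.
FVT: lim_{t→∞} y(t) = lim_{s→0} s*Y(s) where Y(s) = H(s)/s.
= lim_{s→0} H(s) = H(0) = num(0)/den(0) = 10/7.45 = 1.342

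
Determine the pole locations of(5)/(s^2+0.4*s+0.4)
Set denominator = 0: s^2 + 0.4*s + 0.4 = 0 → Poles: -0.2 + 0.6j, -0.2 - 0.6j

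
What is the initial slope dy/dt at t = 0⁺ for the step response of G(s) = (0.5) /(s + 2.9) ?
IVT: y'(0⁺) = lim_{s→∞} s²·Y(s) = lim_{s→∞} s·G(s).
deg(num) = 0, deg(den) = 1, relative degree = 1, so s·G(s) → (leading num)/(leading den) = 0.5/1 = 0.5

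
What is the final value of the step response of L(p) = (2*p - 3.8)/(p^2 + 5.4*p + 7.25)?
FVT: lim_{t→∞} y(t) = lim_{p→0} p*Y(p) where Y(p) = L(p)/p.
= lim_{p→0} L(p) = L(0) = num(0)/den(0) = -3.8/7.25 = -0.5241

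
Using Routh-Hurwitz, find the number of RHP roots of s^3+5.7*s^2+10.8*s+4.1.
Routh array:
s^3: [1, 10.8]; s^2: [5.7, 4.1]; s^1: [10.0807]; s^0: [4.1]
First column: [1, 5.7, 10.0807, 4.1]. Sign changes = RHP roots = 0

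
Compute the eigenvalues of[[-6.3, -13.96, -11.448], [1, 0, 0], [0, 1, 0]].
Eigenvalues solve det(λI - A) = 0.
Characteristic polynomial: λ^3 + 6.3*λ^2 + 13.96*λ + 11.448 = 0.
Factor: (λ + 2.7)(λ^2 + 3.6*λ + 4.24) = 0.
Roots: -1.8 + 1j, -1.8 - 1j, -2.7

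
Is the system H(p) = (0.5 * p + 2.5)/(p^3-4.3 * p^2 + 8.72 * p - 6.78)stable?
Denominator: p^3 - 4.3*p^2 + 8.72*p - 6.78 = (p - 1.5)(p^2 - 2.8*p + 4.52). Poles: 1.4 + 1.6j, 1.4 - 1.6j, 1.5. All Re(p)<0: No (unstable)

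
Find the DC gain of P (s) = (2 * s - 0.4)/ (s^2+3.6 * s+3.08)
DC gain = P(0) = num(0)/den(0) = -0.4/3.08 = -0.1299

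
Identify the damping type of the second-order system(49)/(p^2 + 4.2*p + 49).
Standard form: ωn²/(p²+2ζωn·p+ωn²) gives ωn=7, ζ=0.3.
Underdamped (ζ = 0.3 < 1)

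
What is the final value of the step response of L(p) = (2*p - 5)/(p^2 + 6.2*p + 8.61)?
FVT: lim_{t→∞} y(t) = lim_{p→0} p*Y(p) where Y(p) = L(p)/p.
= lim_{p→0} L(p) = L(0) = num(0)/den(0) = -5/8.61 = -0.5807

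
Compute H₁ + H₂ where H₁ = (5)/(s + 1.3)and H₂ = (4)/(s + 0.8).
Parallel: H = H₁ + H₂ = (n₁·d₂ + n₂·d₁)/(d₁·d₂).
n₁·d₂ = 5*s + 4. n₂·d₁ = 4*s + 5.2. Sum = 9*s + 9.2. d₁·d₂ = s^2 + 2.1*s + 1.04.
H(s) = (9*s + 9.2)/(s^2 + 2.1*s + 1.04)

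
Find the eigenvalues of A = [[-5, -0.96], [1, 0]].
Eigenvalues solve det(λI - A) = 0.
Characteristic polynomial: λ^2 + 5*λ + 0.96 = 0.
Factor: (λ + 0.2)(λ + 4.8) = 0.
Roots: -0.2, -4.8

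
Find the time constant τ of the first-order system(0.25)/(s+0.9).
First-order system: τ = -1/pole. Pole = -0.9. τ = -1/(-0.9) = 1.111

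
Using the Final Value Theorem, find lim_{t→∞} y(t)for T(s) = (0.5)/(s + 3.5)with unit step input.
FVT: lim_{t→∞} y(t) = lim_{s→0} s*Y(s) where Y(s) = T(s)/s.
= lim_{s→0} T(s) = T(0) = num(0)/den(0) = 0.5/3.5 = 0.1429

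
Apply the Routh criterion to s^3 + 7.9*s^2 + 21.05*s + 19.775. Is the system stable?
Routh array:
s^3: [1, 21.05]; s^2: [7.9, 19.775]; s^1: [18.5468]; s^0: [19.775]
First column: [1, 7.9, 18.5468, 19.775]. Sign changes = 0.
Yes, stable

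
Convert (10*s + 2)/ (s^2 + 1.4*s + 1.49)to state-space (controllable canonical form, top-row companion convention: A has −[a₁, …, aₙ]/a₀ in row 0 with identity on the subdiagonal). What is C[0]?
Reachable canonical form: C = numerator coefficients (right-aligned, zero-padded to length n).
num = 10*s + 2, C = [[10, 2]].
C[0] = 10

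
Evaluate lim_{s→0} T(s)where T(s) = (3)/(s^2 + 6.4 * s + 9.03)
DC gain = T(0) = num(0)/den(0) = 3/9.03 = 0.3322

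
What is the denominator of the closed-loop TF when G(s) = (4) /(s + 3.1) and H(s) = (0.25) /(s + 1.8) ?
Characteristic poly = G_den * H_den + G_num * H_num = (s^2 + 4.9*s + 5.58) + (1) = s^2 + 4.9*s + 6.58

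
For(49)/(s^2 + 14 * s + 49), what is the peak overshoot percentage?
Standard form: ωn²/(s²+2ζωn·s+ωn²) → ωn = 7, ζ = 1.
ζ ≥ 1, so the response is non-oscillatory: peak overshoot = 0%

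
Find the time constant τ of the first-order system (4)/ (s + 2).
First-order system: τ = -1/pole. Pole = -2. τ = -1/(-2) = 0.5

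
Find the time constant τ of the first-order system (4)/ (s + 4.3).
First-order system: τ = -1/pole. Pole = -4.3. τ = -1/(-4.3) = 0.2326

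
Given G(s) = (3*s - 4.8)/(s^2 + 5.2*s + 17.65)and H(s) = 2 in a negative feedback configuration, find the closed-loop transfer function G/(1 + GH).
Closed-loop T = G/(1+GH).
Numerator: G_num * H_den = 3*s - 4.8.
Denominator: G_den * H_den + G_num * H_num = (s^2 + 5.2*s + 17.65) + (6*s - 9.6) = s^2 + 11.2*s + 8.05.
T(s) = (3*s - 4.8)/(s^2 + 11.2*s + 8.05)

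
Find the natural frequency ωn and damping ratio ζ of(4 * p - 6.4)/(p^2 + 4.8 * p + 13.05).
Underdamped: complex pole -2.4 + 2.7j. ωn = |pole| = 3.612, ζ = -Re(pole)/ωn = 0.6644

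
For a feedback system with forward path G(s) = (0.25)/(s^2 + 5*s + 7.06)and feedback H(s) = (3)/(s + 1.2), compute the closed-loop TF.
Closed-loop T = G/(1+GH).
Numerator: G_num * H_den = 0.25*s + 0.3.
Denominator: G_den * H_den + G_num * H_num = (s^3 + 6.2*s^2 + 13.06*s + 8.472) + (0.75) = s^3 + 6.2*s^2 + 13.06*s + 9.222.
T(s) = (0.25*s + 0.3)/(s^3 + 6.2*s^2 + 13.06*s + 9.222)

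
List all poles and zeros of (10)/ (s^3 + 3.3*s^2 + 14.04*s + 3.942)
Set denominator = 0: s^3 + 3.3*s^2 + 14.04*s + 3.942 = (s + 0.3)(s^2 + 3*s + 13.14) = 0 → Poles: -0.3, -1.5 + 3.3j, -1.5 - 3.3j
Numerator is a nonzero constant (10) → Zeros: none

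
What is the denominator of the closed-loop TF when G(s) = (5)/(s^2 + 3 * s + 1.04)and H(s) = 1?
Characteristic poly = G_den * H_den + G_num * H_num = (s^2 + 3*s + 1.04) + (5) = s^2 + 3*s + 6.04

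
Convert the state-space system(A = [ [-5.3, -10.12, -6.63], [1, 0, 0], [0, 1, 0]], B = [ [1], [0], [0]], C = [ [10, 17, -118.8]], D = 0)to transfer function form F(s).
F(s) = C(sI - A)⁻¹B + D.
Characteristic polynomial det(sI - A) = s^3 + 5.3*s^2 + 10.12*s + 6.63.
Numerator from C·adj(sI-A)·B + D·det(sI-A) = 10*s^2 + 17*s - 118.8.
F(s) = (10*s^2 + 17*s - 118.8)/(s^3 + 5.3*s^2 + 10.12*s + 6.63)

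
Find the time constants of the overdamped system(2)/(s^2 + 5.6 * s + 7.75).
Overdamped: real poles at -2.5, -3.1. τ = -1/pole → τ₁ = 0.4, τ₂ = 0.3226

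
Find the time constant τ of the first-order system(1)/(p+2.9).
First-order system: τ = -1/pole. Pole = -2.9. τ = -1/(-2.9) = 0.3448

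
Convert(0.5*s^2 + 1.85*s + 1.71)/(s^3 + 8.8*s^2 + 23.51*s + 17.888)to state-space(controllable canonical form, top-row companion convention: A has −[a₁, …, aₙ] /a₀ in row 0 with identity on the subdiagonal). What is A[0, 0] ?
Reachable canonical form for den = s^3 + 8.8*s^2 + 23.51*s + 17.888: top row of A = -[a₁,a₂,...,aₙ]/a₀, ones on the subdiagonal, zeros elsewhere.
A = [[-8.8, -23.51, -17.888], [1, 0, 0], [0, 1, 0]].
A[0,0] = -8.8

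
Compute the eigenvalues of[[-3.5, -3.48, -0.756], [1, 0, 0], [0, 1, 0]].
Eigenvalues solve det(λI - A) = 0.
Characteristic polynomial: λ^3 + 3.5*λ^2 + 3.48*λ + 0.756 = 0.
Factor: (λ + 0.3)(λ + 1.8)(λ + 1.4) = 0.
Roots: -0.3, -1.4, -1.8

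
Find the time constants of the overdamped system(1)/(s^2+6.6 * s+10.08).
Overdamped: real poles at -4.2, -2.4. τ = -1/pole → τ₁ = 0.2381, τ₂ = 0.4167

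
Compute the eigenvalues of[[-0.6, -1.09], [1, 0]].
Eigenvalues solve det(λI - A) = 0.
Characteristic polynomial: λ^2 + 0.6*λ + 1.09 = 0.
Roots: -0.3 + 1j, -0.3 - 1j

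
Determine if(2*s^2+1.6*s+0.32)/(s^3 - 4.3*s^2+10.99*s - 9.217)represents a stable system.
Denominator: s^3 - 4.3*s^2 + 10.99*s - 9.217 = (s - 1.3)(s^2 - 3*s + 7.09). Poles: 1.3, 1.5 + 2.2j, 1.5 - 2.2j. All Re(p)<0: No (unstable)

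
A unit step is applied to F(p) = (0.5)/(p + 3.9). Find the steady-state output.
FVT: lim_{t→∞} y(t) = lim_{p→0} p*Y(p) where Y(p) = F(p)/p.
= lim_{p→0} F(p) = F(0) = num(0)/den(0) = 0.5/3.9 = 0.1282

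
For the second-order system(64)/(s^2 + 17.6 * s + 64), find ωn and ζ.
Standard form: ωn²/(s²+2ζωn·s+ωn²).
const=64=ωn² → ωn=8, s coeff=17.6=2ζωn → ζ=1.1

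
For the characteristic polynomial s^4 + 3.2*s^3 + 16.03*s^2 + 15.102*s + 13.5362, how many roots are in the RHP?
s^4 + 3.2*s^3 + 16.03*s^2 + 15.102*s + 13.5362 = (s^2 + 2.2*s + 12.77)(s^2 + s + 1.06). Poles: -0.5 + 0.9j, -0.5 - 0.9j, -1.1 + 3.4j, -1.1 - 3.4j. RHP poles (Re>0): 0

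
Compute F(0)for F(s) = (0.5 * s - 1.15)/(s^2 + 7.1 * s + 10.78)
DC gain = F(0) = num(0)/den(0) = -1.15/10.78 = -0.1067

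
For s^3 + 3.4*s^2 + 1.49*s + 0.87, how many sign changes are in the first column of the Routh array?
Routh array:
s^3: [1, 1.49]; s^2: [3.4, 0.87]; s^1: [1.23412]; s^0: [0.87]
First column: [1, 3.4, 1.23412, 0.87]. Sign changes = 0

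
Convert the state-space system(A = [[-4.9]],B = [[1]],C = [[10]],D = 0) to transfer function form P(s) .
P(s) = C(sI - A)⁻¹B + D.
Characteristic polynomial det(sI - A) = s + 4.9.
Numerator from C·adj(sI-A)·B + D·det(sI-A) = 10.
P(s) = (10)/(s + 4.9)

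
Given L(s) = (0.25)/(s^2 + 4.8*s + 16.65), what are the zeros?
Numerator is a nonzero constant (0.25) → Zeros: none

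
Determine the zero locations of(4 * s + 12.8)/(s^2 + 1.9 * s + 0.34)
Set numerator = 0: 4*s + 12.8 = 0 → Zeros: -3.2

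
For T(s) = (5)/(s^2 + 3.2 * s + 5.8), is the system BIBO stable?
Denominator: s^2 + 3.2*s + 5.8. Poles: -1.6 + 1.8j, -1.6 - 1.8j. All Re(p)<0: Yes (stable)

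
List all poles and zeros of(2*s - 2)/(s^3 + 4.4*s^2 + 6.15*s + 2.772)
Set denominator = 0: s^3 + 4.4*s^2 + 6.15*s + 2.772 = (s + 1.2)(s + 2.1)(s + 1.1) = 0 → Poles: -1.1, -1.2, -2.1
Set numerator = 0: 2*s - 2 = 0 → Zeros: 1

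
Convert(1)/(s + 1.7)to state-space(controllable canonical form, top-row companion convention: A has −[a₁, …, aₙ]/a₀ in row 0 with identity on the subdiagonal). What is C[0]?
Reachable canonical form: C = numerator coefficients (right-aligned, zero-padded to length n).
num = 1, C = [[1]].
C[0] = 1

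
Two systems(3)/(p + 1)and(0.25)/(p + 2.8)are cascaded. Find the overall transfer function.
Series: H = H₁ · H₂ = (n₁·n₂)/(d₁·d₂).
Num: n₁·n₂ = 0.75. Den: d₁·d₂ = p^2 + 3.8*p + 2.8.
H(p) = (0.75)/(p^2 + 3.8*p + 2.8)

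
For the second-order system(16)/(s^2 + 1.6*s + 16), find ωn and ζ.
Standard form: ωn²/(s²+2ζωn·s+ωn²).
const=16=ωn² → ωn=4, s coeff=1.6=2ζωn → ζ=0.2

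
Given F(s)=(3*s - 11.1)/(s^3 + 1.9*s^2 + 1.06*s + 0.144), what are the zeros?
Set numerator = 0: 3*s - 11.1 = 0 → Zeros: 3.7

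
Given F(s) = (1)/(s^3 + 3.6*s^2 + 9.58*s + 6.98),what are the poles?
Set denominator = 0: s^3 + 3.6*s^2 + 9.58*s + 6.98 = (s + 1)(s^2 + 2.6*s + 6.98) = 0 → Poles: -1, -1.3 + 2.3j, -1.3 - 2.3j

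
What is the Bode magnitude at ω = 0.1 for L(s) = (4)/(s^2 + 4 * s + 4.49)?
Substitute s = j*0.1: L(j0.1) = 0.885796 - 0.0790889j.
|L(j0.1)| = sqrt(Re² + Im²) = 0.8893.
20*log₁₀(0.8893) = -1.02 dB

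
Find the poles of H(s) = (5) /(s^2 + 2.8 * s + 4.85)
Set denominator = 0: s^2 + 2.8*s + 4.85 = 0 → Poles: -1.4 + 1.7j, -1.4 - 1.7j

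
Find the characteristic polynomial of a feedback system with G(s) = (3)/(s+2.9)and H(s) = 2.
Characteristic poly = G_den * H_den + G_num * H_num = (s + 2.9) + (6) = s + 8.9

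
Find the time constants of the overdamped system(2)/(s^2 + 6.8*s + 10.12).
Overdamped: real poles at -2.2, -4.6. τ = -1/pole → τ₁ = 0.4545, τ₂ = 0.2174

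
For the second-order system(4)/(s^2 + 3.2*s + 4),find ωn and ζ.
Standard form: ωn²/(s²+2ζωn·s+ωn²).
const=4=ωn² → ωn=2, s coeff=3.2=2ζωn → ζ=0.8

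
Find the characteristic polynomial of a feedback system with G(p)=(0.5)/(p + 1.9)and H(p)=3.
Characteristic poly = G_den * H_den + G_num * H_num = (p + 1.9) + (1.5) = p + 3.4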